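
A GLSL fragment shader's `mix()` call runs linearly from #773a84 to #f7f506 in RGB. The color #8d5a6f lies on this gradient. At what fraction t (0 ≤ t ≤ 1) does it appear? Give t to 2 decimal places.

Invert the lerp on the G channel (largest span, 187): t = (90 − 58) / (245 − 58) = 32/187 = 0.17112.
Check on R: (141 − 119)/(247 − 119) = 0.1719 ✓

0.17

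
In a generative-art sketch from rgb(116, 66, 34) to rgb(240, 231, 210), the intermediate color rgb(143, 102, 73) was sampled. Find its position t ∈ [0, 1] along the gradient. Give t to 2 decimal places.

0.22

Invert the lerp on the B channel (largest span, 176): t = (73 − 34) / (210 − 34) = 39/176 = 0.22159.
Check on R: (143 − 116)/(240 − 116) = 0.2177 ✓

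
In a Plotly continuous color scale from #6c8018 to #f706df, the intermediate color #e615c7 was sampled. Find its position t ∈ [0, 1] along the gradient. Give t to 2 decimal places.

0.88

Invert the lerp on the B channel (largest span, 199): t = (199 − 24) / (223 − 24) = 175/199 = 0.8794.
Check on R: (230 − 108)/(247 − 108) = 0.8777 ✓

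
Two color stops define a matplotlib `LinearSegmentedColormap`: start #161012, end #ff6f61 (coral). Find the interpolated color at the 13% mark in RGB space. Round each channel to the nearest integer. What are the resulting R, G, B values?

#161012 → (22, 16, 18); #ff6f61 → (255, 111, 97).
13% corresponds to t = 0.13.
R = 22 + 0.13 × (255 − 22) = 22 + 0.13 × 233 = 52.29 → 52
G = 16 + 0.13 × (111 − 16) = 16 + 0.13 × 95 = 28.35 → 28
B = 18 + 0.13 × (97 − 18) = 18 + 0.13 × 79 = 28.27 → 28

(52, 28, 28)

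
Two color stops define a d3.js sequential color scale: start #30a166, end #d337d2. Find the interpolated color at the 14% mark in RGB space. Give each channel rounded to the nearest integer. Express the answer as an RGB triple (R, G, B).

#30a166 → (48, 161, 102); #d337d2 → (211, 55, 210).
14% corresponds to t = 0.14.
R = 48 + 0.14 × (211 − 48) = 48 + 0.14 × 163 = 70.82 → 71
G = 161 + 0.14 × (55 − 161) = 161 + 0.14 × -106 = 146.16 → 146
B = 102 + 0.14 × (210 − 102) = 102 + 0.14 × 108 = 117.12 → 117

(71, 146, 117)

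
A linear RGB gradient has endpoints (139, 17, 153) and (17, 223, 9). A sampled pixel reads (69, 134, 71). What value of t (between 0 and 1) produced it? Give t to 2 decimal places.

Invert the lerp on the G channel (largest span, 206): t = (134 − 17) / (223 − 17) = 117/206 = 0.56796.
Check on R: (69 − 139)/(17 − 139) = 0.5738 ✓

0.57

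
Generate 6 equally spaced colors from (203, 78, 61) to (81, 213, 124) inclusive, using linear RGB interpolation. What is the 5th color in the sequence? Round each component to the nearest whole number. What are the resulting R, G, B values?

With 6 swatches and endpoints inclusive, swatch 5 sits at t = (5 − 1)/(6 − 1) = 4/5 ≈ 0.8.
R = 203 + 0.8 × (81 − 203) = 105.4 → 105
G = 78 + 0.8 × (213 − 78) = 186 → 186
B = 61 + 0.8 × (124 − 61) = 111.4 → 111

(105, 186, 111)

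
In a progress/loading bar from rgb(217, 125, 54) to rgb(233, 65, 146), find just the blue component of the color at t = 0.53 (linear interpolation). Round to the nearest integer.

B = 54 + 0.53 × (146 − 54) = 102.76 → 103

103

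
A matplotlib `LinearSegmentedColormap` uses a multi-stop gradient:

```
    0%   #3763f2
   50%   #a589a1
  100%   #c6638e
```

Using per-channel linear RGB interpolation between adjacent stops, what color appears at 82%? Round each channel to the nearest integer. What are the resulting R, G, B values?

(186, 113, 149)

82% lies between the 50% and 100% stops, so the local fraction is t = (82 − 50)/(100 − 50) = 32/50 ≈ 0.64.
#a589a1 → (165, 137, 161); #c6638e → (198, 99, 142).
R = 165 + 0.64 × (198 − 165) = 186.12 → 186
G = 137 + 0.64 × (99 − 137) = 112.68 → 113
B = 161 + 0.64 × (142 − 161) = 148.84 → 149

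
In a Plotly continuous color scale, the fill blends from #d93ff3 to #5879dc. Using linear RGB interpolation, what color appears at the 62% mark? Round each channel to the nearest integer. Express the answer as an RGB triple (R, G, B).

#d93ff3 → (217, 63, 243); #5879dc → (88, 121, 220).
62% corresponds to t = 0.62.
R = 217 + 0.62 × (88 − 217) = 217 + 0.62 × -129 = 137.02 → 137
G = 63 + 0.62 × (121 − 63) = 63 + 0.62 × 58 = 98.96 → 99
B = 243 + 0.62 × (220 − 243) = 243 + 0.62 × -23 = 228.74 → 229
So the blended color is (137, 99, 229), about #8963e5.

(137, 99, 229)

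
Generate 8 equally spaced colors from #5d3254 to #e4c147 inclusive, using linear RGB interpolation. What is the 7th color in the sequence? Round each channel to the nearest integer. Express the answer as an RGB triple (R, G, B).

(209, 173, 73)

With 8 swatches and endpoints inclusive, swatch 7 sits at t = (7 − 1)/(8 − 1) = 6/7 ≈ 0.8571.
#5d3254 → (93, 50, 84); #e4c147 → (228, 193, 71).
R = 93 + 0.8571 × (228 − 93) = 208.709 → 209
G = 50 + 0.8571 × (193 − 50) = 172.565 → 173
B = 84 + 0.8571 × (71 − 84) = 72.858 → 73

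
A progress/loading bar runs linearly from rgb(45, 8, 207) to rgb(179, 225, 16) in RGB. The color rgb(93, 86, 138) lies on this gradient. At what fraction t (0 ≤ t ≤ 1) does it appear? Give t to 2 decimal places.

0.36

Invert the lerp on the G channel (largest span, 217): t = (86 − 8) / (225 − 8) = 78/217 = 0.35945.
Check on R: (93 − 45)/(179 − 45) = 0.3582 ✓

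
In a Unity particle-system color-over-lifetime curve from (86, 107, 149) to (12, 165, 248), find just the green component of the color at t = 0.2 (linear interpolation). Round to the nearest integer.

G = 107 + 0.2 × (165 − 107) = 118.6 → 119

119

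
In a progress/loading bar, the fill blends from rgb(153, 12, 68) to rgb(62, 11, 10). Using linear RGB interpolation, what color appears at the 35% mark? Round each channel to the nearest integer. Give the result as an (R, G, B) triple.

35% corresponds to t = 0.35.
R = 153 + 0.35 × (62 − 153) = 153 + 0.35 × -91 = 121.15 → 121
G = 12 + 0.35 × (11 − 12) = 12 + 0.35 × -1 = 11.65 → 12
B = 68 + 0.35 × (10 − 68) = 68 + 0.35 × -58 = 47.7 → 48

(121, 12, 48)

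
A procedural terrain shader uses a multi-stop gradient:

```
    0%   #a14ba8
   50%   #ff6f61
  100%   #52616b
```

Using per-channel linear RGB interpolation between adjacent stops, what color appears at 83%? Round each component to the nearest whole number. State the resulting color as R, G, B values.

83% lies between the 50% and 100% stops, so the local fraction is t = (83 − 50)/(100 − 50) = 33/50 ≈ 0.66.
#ff6f61 → (255, 111, 97); #52616b → (82, 97, 107).
R = 255 + 0.66 × (82 − 255) = 140.82 → 141
G = 111 + 0.66 × (97 − 111) = 101.76 → 102
B = 97 + 0.66 × (107 − 97) = 103.6 → 104

(141, 102, 104)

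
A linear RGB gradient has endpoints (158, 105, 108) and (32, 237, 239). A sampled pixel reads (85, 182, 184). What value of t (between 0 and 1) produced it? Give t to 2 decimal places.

0.58

Invert the lerp on the G channel (largest span, 132): t = (182 − 105) / (237 − 105) = 77/132 = 0.58333.
Check on R: (85 − 158)/(32 − 158) = 0.5794 ✓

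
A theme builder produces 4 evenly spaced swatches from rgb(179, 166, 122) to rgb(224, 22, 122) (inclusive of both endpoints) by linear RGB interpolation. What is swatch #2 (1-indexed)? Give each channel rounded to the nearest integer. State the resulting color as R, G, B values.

(194, 118, 122)

With 4 swatches and endpoints inclusive, swatch 2 sits at t = (2 − 1)/(4 − 1) = 1/3 ≈ 0.3333.
R = 179 + 0.3333 × (224 − 179) = 193.999 → 194
G = 166 + 0.3333 × (22 − 166) = 118.005 → 118
B = 122 + 0.3333 × (122 − 122) = 122 → 122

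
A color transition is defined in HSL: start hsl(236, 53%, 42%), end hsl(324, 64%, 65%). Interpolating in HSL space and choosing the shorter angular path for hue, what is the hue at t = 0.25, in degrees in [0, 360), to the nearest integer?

258

Hue arc: Δh = 324 − 236 = 88° (|Δh| ≤ 180, already the shorter path).
H = 236 + 0.25 × (88) = 258 → 258°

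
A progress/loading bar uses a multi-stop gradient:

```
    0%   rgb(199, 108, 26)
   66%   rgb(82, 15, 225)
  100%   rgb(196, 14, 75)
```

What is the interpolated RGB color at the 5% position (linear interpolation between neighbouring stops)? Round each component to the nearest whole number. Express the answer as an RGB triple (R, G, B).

5% lies between the 0% and 66% stops, so the local fraction is t = (5 − 0)/(66 − 0) = 5/66 ≈ 0.0758.
R = 199 + 0.0758 × (82 − 199) = 190.131 → 190
G = 108 + 0.0758 × (15 − 108) = 100.951 → 101
B = 26 + 0.0758 × (225 − 26) = 41.084 → 41

(190, 101, 41)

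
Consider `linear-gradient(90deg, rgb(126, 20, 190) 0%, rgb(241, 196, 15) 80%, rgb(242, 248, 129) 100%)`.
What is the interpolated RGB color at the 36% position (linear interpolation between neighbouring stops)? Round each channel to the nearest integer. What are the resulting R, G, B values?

36% lies between the 0% and 80% stops, so the local fraction is t = (36 − 0)/(80 − 0) = 36/80 ≈ 0.45.
R = 126 + 0.45 × (241 − 126) = 177.75 → 178
G = 20 + 0.45 × (196 − 20) = 99.2 → 99
B = 190 + 0.45 × (15 − 190) = 111.25 → 111

(178, 99, 111)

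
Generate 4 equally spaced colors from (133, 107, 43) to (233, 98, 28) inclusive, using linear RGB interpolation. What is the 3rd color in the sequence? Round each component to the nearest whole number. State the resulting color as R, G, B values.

With 4 swatches and endpoints inclusive, swatch 3 sits at t = (3 − 1)/(4 − 1) = 2/3 ≈ 0.6667.
R = 133 + 0.6667 × (233 − 133) = 199.67 → 200
G = 107 + 0.6667 × (98 − 107) = 101 → 101
B = 43 + 0.6667 × (28 − 43) = 32.999 → 33

(200, 101, 33)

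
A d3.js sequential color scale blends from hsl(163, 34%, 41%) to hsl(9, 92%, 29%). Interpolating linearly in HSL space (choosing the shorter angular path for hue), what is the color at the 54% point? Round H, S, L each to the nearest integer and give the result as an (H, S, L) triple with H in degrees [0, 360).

Hue arc: Δh = 9 − 163 = -154° (|Δh| ≤ 180, already the shorter path).
H = 163 + 0.54 × (-154) = 79.84 → 80°
S = 34 + 0.54 × (92 − 34) = 65.32 → 65%
L = 41 + 0.54 × (29 − 41) = 34.52 → 35%

(80, 65, 35)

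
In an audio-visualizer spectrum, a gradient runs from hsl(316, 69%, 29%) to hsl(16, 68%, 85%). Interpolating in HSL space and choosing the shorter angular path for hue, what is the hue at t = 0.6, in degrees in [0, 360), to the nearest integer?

352

Hue: 16 − 316 = -300°, but |-300| > 180 so the shorter arc goes the other way: Δh = -300 + 360 = 60°.
H = 316 + 0.6 × (60) = 352 → 352°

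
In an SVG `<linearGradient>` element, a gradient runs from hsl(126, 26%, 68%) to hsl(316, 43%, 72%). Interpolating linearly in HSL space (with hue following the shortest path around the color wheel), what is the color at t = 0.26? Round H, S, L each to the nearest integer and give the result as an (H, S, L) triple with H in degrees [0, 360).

Hue: 316 − 126 = 190°, but |190| > 180 so the shorter arc goes the other way: Δh = 190 − 360 = -170°.
H = 126 + 0.26 × (-170) = 81.8 → 82°
S = 26 + 0.26 × (43 − 26) = 30.42 → 30%
L = 68 + 0.26 × (72 − 68) = 69.04 → 69%

(82, 30, 69)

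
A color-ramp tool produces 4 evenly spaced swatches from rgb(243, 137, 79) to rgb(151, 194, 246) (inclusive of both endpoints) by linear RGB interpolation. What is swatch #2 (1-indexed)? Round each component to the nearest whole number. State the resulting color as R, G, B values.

With 4 swatches and endpoints inclusive, swatch 2 sits at t = (2 − 1)/(4 − 1) = 1/3 ≈ 0.3333.
R = 243 + 0.3333 × (151 − 243) = 212.336 → 212
G = 137 + 0.3333 × (194 − 137) = 155.998 → 156
B = 79 + 0.3333 × (246 − 79) = 134.661 → 135

(212, 156, 135)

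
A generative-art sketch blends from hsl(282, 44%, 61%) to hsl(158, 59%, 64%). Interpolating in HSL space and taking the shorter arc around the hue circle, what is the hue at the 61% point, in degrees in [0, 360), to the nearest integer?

Hue arc: Δh = 158 − 282 = -124° (|Δh| ≤ 180, already the shorter path).
H = 282 + 0.61 × (-124) = 206.36 → 206°

206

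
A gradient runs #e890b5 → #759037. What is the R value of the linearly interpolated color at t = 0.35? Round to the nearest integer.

192

R₁ = 232 (from #e890b5), R₂ = 117 (from #759037).
R = 232 + 0.35 × (117 − 232) = 191.75 → 192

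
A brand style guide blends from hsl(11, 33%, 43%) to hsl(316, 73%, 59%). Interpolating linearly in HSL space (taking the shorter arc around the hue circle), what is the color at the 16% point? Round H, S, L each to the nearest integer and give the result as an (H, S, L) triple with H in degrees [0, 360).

(2, 39, 46)

Hue: 316 − 11 = 305°, but |305| > 180 so the shorter arc goes the other way: Δh = 305 − 360 = -55°.
H = 11 + 0.16 × (-55) = 2.2 → 2°
S = 33 + 0.16 × (73 − 33) = 39.4 → 39%
L = 43 + 0.16 × (59 − 43) = 45.56 → 46%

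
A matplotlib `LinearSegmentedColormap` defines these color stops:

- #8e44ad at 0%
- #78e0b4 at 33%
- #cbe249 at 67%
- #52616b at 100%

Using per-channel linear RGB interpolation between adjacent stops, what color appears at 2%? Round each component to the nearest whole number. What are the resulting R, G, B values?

2% lies between the 0% and 33% stops, so the local fraction is t = (2 − 0)/(33 − 0) = 2/33 ≈ 0.0606.
#8e44ad → (142, 68, 173); #78e0b4 → (120, 224, 180).
R = 142 + 0.0606 × (120 − 142) = 140.667 → 141
G = 68 + 0.0606 × (224 − 68) = 77.454 → 77
B = 173 + 0.0606 × (180 − 173) = 173.424 → 173

(141, 77, 173)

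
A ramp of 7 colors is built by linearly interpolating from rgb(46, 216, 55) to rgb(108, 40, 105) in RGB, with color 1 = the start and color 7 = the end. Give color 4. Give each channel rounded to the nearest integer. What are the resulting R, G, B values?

With 7 swatches and endpoints inclusive, swatch 4 sits at t = (4 − 1)/(7 − 1) = 3/6 ≈ 0.5.
R = 46 + 0.5 × (108 − 46) = 77 → 77
G = 216 + 0.5 × (40 − 216) = 128 → 128
B = 55 + 0.5 × (105 − 55) = 80 → 80

(77, 128, 80)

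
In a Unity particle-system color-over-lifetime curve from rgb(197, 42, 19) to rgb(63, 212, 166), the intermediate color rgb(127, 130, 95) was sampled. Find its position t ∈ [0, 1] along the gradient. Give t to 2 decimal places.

Invert the lerp on the G channel (largest span, 170): t = (130 − 42) / (212 − 42) = 88/170 = 0.51765.
Check on R: (127 − 197)/(63 − 197) = 0.5224 ✓

0.52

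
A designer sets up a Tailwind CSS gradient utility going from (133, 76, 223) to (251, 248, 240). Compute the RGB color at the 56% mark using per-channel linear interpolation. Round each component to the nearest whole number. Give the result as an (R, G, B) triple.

56% corresponds to t = 0.56.
R = 133 + 0.56 × (251 − 133) = 133 + 0.56 × 118 = 199.08 → 199
G = 76 + 0.56 × (248 − 76) = 76 + 0.56 × 172 = 172.32 → 172
B = 223 + 0.56 × (240 − 223) = 223 + 0.56 × 17 = 232.52 → 233

(199, 172, 233)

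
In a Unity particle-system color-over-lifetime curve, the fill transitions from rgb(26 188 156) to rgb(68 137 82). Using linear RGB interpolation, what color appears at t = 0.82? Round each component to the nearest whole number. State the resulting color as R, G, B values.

(60, 146, 95)

R = 26 + 0.82 × (68 − 26) = 26 + 0.82 × 42 = 60.44 → 60
G = 188 + 0.82 × (137 − 188) = 188 + 0.82 × -51 = 146.18 → 146
B = 156 + 0.82 × (82 − 156) = 156 + 0.82 × -74 = 95.32 → 95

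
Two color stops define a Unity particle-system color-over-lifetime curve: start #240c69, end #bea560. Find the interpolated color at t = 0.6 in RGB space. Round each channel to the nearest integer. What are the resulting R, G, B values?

(128, 104, 100)

#240c69 → (36, 12, 105); #bea560 → (190, 165, 96).
R = 36 + 0.6 × (190 − 36) = 36 + 0.6 × 154 = 128.4 → 128
G = 12 + 0.6 × (165 − 12) = 12 + 0.6 × 153 = 103.8 → 104
B = 105 + 0.6 × (96 − 105) = 105 + 0.6 × -9 = 99.6 → 100
So the blended color is (128, 104, 100), about #806864.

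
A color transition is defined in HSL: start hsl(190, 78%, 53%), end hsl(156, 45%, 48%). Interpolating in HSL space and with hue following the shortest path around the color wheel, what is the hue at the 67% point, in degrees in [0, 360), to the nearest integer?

Hue arc: Δh = 156 − 190 = -34° (|Δh| ≤ 180, already the shorter path).
H = 190 + 0.67 × (-34) = 167.22 → 167°

167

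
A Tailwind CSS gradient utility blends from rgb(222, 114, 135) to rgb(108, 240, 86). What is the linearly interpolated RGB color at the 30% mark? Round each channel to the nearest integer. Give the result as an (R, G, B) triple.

30% corresponds to t = 0.3.
R = 222 + 0.3 × (108 − 222) = 222 + 0.3 × -114 = 187.8 → 188
G = 114 + 0.3 × (240 − 114) = 114 + 0.3 × 126 = 151.8 → 152
B = 135 + 0.3 × (86 − 135) = 135 + 0.3 × -49 = 120.3 → 120

(188, 152, 120)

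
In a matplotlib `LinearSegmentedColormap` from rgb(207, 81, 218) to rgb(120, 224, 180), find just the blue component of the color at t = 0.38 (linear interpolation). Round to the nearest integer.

204

B = 218 + 0.38 × (180 − 218) = 203.56 → 204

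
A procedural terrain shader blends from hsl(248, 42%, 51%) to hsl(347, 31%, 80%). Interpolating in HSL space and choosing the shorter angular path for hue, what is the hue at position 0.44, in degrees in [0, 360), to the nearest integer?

292

Hue arc: Δh = 347 − 248 = 99° (|Δh| ≤ 180, already the shorter path).
H = 248 + 0.44 × (99) = 291.56 → 292°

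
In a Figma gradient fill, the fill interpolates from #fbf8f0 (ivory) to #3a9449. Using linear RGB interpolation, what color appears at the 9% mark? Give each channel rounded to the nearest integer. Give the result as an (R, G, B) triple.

(234, 239, 225)

#fbf8f0 → (251, 248, 240); #3a9449 → (58, 148, 73).
9% corresponds to t = 0.09.
R = 251 + 0.09 × (58 − 251) = 251 + 0.09 × -193 = 233.63 → 234
G = 248 + 0.09 × (148 − 248) = 248 + 0.09 × -100 = 239 → 239
B = 240 + 0.09 × (73 − 240) = 240 + 0.09 × -167 = 224.97 → 225
So the blended color is (234, 239, 225), about #eaefe1.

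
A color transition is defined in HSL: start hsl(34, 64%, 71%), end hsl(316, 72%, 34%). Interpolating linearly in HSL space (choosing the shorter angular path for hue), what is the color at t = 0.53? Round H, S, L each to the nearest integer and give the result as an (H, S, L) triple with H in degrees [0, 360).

Hue: 316 − 34 = 282°, but |282| > 180 so the shorter arc goes the other way: Δh = 282 − 360 = -78°.
H = 34 + 0.53 × (-78) = -7.34 → -7 → -7 mod 360 = 353°
S = 64 + 0.53 × (72 − 64) = 68.24 → 68%
L = 71 + 0.53 × (34 − 71) = 51.39 → 51%

(353, 68, 51)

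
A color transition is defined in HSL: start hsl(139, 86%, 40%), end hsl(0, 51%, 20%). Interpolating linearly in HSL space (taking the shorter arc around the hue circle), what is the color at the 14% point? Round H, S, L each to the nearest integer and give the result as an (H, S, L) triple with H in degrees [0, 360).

Hue arc: Δh = 0 − 139 = -139° (|Δh| ≤ 180, already the shorter path).
H = 139 + 0.14 × (-139) = 119.54 → 120°
S = 86 + 0.14 × (51 − 86) = 81.1 → 81%
L = 40 + 0.14 × (20 − 40) = 37.2 → 37%

(120, 81, 37)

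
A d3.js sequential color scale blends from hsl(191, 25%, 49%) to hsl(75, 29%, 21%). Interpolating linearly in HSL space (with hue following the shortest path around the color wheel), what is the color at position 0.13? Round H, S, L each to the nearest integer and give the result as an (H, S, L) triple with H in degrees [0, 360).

Hue arc: Δh = 75 − 191 = -116° (|Δh| ≤ 180, already the shorter path).
H = 191 + 0.13 × (-116) = 175.92 → 176°
S = 25 + 0.13 × (29 − 25) = 25.52 → 26%
L = 49 + 0.13 × (21 − 49) = 45.36 → 45%

(176, 26, 45)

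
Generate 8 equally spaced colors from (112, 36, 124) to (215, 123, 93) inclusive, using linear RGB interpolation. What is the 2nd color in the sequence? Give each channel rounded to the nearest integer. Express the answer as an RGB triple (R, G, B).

With 8 swatches and endpoints inclusive, swatch 2 sits at t = (2 − 1)/(8 − 1) = 1/7 ≈ 0.1429.
R = 112 + 0.1429 × (215 − 112) = 126.719 → 127
G = 36 + 0.1429 × (123 − 36) = 48.432 → 48
B = 124 + 0.1429 × (93 − 124) = 119.57 → 120

(127, 48, 120)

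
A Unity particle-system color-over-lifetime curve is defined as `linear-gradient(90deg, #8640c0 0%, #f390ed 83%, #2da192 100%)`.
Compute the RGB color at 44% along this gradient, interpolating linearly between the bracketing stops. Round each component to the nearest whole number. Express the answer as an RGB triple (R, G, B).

44% lies between the 0% and 83% stops, so the local fraction is t = (44 − 0)/(83 − 0) = 44/83 ≈ 0.5301.
#8640c0 → (134, 64, 192); #f390ed → (243, 144, 237).
R = 134 + 0.5301 × (243 − 134) = 191.781 → 192
G = 64 + 0.5301 × (144 − 64) = 106.408 → 106
B = 192 + 0.5301 × (237 − 192) = 215.855 → 216

(192, 106, 216)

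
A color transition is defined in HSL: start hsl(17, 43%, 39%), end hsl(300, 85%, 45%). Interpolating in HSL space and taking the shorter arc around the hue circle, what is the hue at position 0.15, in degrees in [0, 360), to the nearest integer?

5

Hue: 300 − 17 = 283°, but |283| > 180 so the shorter arc goes the other way: Δh = 283 − 360 = -77°.
H = 17 + 0.15 × (-77) = 5.45 → 5°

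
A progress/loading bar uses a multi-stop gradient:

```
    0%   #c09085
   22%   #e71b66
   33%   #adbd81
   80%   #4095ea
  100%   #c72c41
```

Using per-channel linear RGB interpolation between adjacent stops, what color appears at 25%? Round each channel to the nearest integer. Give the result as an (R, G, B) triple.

(215, 71, 109)

25% lies between the 22% and 33% stops, so the local fraction is t = (25 − 22)/(33 − 22) = 3/11 ≈ 0.2727.
#e71b66 → (231, 27, 102); #adbd81 → (173, 189, 129).
R = 231 + 0.2727 × (173 − 231) = 215.183 → 215
G = 27 + 0.2727 × (189 − 27) = 71.177 → 71
B = 102 + 0.2727 × (129 − 102) = 109.363 → 109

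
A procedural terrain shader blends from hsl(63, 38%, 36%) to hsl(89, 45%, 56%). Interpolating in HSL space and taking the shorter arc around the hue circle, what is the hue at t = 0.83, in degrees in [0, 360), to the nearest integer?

Hue arc: Δh = 89 − 63 = 26° (|Δh| ≤ 180, already the shorter path).
H = 63 + 0.83 × (26) = 84.58 → 85°

85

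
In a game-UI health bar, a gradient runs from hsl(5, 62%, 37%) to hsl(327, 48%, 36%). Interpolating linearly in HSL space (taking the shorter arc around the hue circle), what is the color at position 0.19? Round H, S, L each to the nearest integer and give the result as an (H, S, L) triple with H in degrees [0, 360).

(358, 59, 37)

Hue: 327 − 5 = 322°, but |322| > 180 so the shorter arc goes the other way: Δh = 322 − 360 = -38°.
H = 5 + 0.19 × (-38) = -2.22 → -2 → -2 mod 360 = 358°
S = 62 + 0.19 × (48 − 62) = 59.34 → 59%
L = 37 + 0.19 × (36 − 37) = 36.81 → 37%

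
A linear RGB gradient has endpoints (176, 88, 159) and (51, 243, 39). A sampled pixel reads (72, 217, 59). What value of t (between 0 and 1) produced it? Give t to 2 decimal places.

Invert the lerp on the G channel (largest span, 155): t = (217 − 88) / (243 − 88) = 129/155 = 0.83226.
Check on R: (72 − 176)/(51 − 176) = 0.832 ✓

0.83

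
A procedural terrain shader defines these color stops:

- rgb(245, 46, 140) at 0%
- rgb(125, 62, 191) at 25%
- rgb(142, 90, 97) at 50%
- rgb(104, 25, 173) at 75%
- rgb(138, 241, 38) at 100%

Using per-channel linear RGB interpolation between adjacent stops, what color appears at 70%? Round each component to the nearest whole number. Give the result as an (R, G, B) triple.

(112, 38, 158)

70% lies between the 50% and 75% stops, so the local fraction is t = (70 − 50)/(75 − 50) = 20/25 ≈ 0.8.
R = 142 + 0.8 × (104 − 142) = 111.6 → 112
G = 90 + 0.8 × (25 − 90) = 38 → 38
B = 97 + 0.8 × (173 − 97) = 157.8 → 158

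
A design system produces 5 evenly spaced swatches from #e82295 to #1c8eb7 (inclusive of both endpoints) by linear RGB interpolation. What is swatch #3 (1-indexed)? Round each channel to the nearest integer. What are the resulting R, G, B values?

(130, 88, 166)

With 5 swatches and endpoints inclusive, swatch 3 sits at t = (3 − 1)/(5 − 1) = 2/4 ≈ 0.5.
#e82295 → (232, 34, 149); #1c8eb7 → (28, 142, 183).
R = 232 + 0.5 × (28 − 232) = 130 → 130
G = 34 + 0.5 × (142 − 34) = 88 → 88
B = 149 + 0.5 × (183 − 149) = 166 → 166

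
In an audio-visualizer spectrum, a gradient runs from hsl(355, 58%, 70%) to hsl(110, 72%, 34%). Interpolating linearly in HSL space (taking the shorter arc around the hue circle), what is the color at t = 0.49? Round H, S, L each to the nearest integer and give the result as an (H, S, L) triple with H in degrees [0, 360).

Hue: 110 − 355 = -245°, but |-245| > 180 so the shorter arc goes the other way: Δh = -245 + 360 = 115°.
H = 355 + 0.49 × (115) = 411.35 → 411 → 411 mod 360 = 51°
S = 58 + 0.49 × (72 − 58) = 64.86 → 65%
L = 70 + 0.49 × (34 − 70) = 52.36 → 52%

(51, 65, 52)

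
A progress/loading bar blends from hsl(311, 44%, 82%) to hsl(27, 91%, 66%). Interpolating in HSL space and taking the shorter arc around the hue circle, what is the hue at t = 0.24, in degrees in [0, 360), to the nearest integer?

Hue: 27 − 311 = -284°, but |-284| > 180 so the shorter arc goes the other way: Δh = -284 + 360 = 76°.
H = 311 + 0.24 × (76) = 329.24 → 329°

329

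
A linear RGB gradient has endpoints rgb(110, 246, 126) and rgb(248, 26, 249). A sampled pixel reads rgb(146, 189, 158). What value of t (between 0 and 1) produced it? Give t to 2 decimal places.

0.26

Invert the lerp on the G channel (largest span, 220): t = (189 − 246) / (26 − 246) = -57/-220 = 0.25909.
Check on R: (146 − 110)/(248 − 110) = 0.2609 ✓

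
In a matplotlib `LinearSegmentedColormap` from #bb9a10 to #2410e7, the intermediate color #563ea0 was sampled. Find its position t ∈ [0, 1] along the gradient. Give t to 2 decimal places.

0.67

Invert the lerp on the B channel (largest span, 215): t = (160 − 16) / (231 − 16) = 144/215 = 0.66977.
Check on R: (86 − 187)/(36 − 187) = 0.6689 ✓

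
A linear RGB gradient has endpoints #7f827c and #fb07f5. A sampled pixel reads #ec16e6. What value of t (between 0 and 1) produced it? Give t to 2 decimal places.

Invert the lerp on the R channel (largest span, 124): t = (236 − 127) / (251 − 127) = 109/124 = 0.87903.
Check on G: (22 − 130)/(7 − 130) = 0.878 ✓

0.88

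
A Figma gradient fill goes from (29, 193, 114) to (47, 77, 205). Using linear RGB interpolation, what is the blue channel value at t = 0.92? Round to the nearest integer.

B = 114 + 0.92 × (205 − 114) = 197.72 → 198

198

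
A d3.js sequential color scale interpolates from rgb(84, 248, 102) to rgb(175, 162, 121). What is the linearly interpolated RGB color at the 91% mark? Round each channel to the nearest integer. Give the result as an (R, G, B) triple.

(167, 170, 119)

91% corresponds to t = 0.91.
R = 84 + 0.91 × (175 − 84) = 84 + 0.91 × 91 = 166.81 → 167
G = 248 + 0.91 × (162 − 248) = 248 + 0.91 × -86 = 169.74 → 170
B = 102 + 0.91 × (121 − 102) = 102 + 0.91 × 19 = 119.29 → 119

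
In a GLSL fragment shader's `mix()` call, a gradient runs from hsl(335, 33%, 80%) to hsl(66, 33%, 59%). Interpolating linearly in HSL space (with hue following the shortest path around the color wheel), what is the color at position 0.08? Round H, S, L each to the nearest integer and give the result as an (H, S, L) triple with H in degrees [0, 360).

Hue: 66 − 335 = -269°, but |-269| > 180 so the shorter arc goes the other way: Δh = -269 + 360 = 91°.
H = 335 + 0.08 × (91) = 342.28 → 342°
S = 33 + 0.08 × (33 − 33) = 33 → 33%
L = 80 + 0.08 × (59 − 80) = 78.32 → 78%

(342, 33, 78)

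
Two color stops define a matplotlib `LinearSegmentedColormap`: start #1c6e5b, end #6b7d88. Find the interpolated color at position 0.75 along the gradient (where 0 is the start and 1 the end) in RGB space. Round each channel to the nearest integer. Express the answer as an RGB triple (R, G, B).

#1c6e5b → (28, 110, 91); #6b7d88 → (107, 125, 136).
R = 28 + 0.75 × (107 − 28) = 28 + 0.75 × 79 = 87.25 → 87
G = 110 + 0.75 × (125 − 110) = 110 + 0.75 × 15 = 121.25 → 121
B = 91 + 0.75 × (136 − 91) = 91 + 0.75 × 45 = 124.75 → 125

(87, 121, 125)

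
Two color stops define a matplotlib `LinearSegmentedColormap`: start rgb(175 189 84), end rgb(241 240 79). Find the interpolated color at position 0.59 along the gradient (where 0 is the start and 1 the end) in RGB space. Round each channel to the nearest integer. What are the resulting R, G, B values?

R = 175 + 0.59 × (241 − 175) = 175 + 0.59 × 66 = 213.94 → 214
G = 189 + 0.59 × (240 − 189) = 189 + 0.59 × 51 = 219.09 → 219
B = 84 + 0.59 × (79 − 84) = 84 + 0.59 × -5 = 81.05 → 81

(214, 219, 81)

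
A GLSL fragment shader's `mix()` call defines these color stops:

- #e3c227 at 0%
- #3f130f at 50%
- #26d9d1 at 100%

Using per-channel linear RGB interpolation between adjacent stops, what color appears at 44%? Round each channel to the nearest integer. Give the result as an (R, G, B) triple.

44% lies between the 0% and 50% stops, so the local fraction is t = (44 − 0)/(50 − 0) = 44/50 ≈ 0.88.
#e3c227 → (227, 194, 39); #3f130f → (63, 19, 15).
R = 227 + 0.88 × (63 − 227) = 82.68 → 83
G = 194 + 0.88 × (19 − 194) = 40 → 40
B = 39 + 0.88 × (15 − 39) = 17.88 → 18

(83, 40, 18)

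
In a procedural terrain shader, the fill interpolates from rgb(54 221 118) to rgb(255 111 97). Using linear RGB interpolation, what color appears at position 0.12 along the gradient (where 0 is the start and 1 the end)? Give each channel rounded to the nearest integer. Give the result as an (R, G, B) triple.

(78, 208, 115)

R = 54 + 0.12 × (255 − 54) = 54 + 0.12 × 201 = 78.12 → 78
G = 221 + 0.12 × (111 − 221) = 221 + 0.12 × -110 = 207.8 → 208
B = 118 + 0.12 × (97 − 118) = 118 + 0.12 × -21 = 115.48 → 115
So the blended color is (78, 208, 115), about #4ed073.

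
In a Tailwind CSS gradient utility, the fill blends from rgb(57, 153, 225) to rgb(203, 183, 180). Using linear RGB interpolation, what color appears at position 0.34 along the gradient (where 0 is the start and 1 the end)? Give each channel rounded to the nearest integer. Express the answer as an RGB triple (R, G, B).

(107, 163, 210)

R = 57 + 0.34 × (203 − 57) = 57 + 0.34 × 146 = 106.64 → 107
G = 153 + 0.34 × (183 − 153) = 153 + 0.34 × 30 = 163.2 → 163
B = 225 + 0.34 × (180 − 225) = 225 + 0.34 × -45 = 209.7 → 210
So the blended color is (107, 163, 210), about #6ba3d2.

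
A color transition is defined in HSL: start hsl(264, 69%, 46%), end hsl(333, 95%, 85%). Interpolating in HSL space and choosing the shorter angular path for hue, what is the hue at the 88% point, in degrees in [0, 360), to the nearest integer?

325

Hue arc: Δh = 333 − 264 = 69° (|Δh| ≤ 180, already the shorter path).
H = 264 + 0.88 × (69) = 324.72 → 325°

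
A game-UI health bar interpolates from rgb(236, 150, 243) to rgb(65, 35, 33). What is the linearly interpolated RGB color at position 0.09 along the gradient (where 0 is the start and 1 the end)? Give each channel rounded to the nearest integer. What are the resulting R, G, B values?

(221, 140, 224)

R = 236 + 0.09 × (65 − 236) = 236 + 0.09 × -171 = 220.61 → 221
G = 150 + 0.09 × (35 − 150) = 150 + 0.09 × -115 = 139.65 → 140
B = 243 + 0.09 × (33 − 243) = 243 + 0.09 × -210 = 224.1 → 224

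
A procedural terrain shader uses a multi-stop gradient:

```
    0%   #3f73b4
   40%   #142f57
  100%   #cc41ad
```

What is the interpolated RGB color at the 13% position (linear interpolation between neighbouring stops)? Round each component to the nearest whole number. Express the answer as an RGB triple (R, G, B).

(49, 93, 150)

13% lies between the 0% and 40% stops, so the local fraction is t = (13 − 0)/(40 − 0) = 13/40 ≈ 0.325.
#3f73b4 → (63, 115, 180); #142f57 → (20, 47, 87).
R = 63 + 0.325 × (20 − 63) = 49.025 → 49
G = 115 + 0.325 × (47 − 115) = 92.9 → 93
B = 180 + 0.325 × (87 − 180) = 149.775 → 150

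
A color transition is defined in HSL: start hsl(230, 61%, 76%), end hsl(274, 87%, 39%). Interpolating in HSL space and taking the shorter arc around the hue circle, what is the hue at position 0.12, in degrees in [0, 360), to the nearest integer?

235

Hue arc: Δh = 274 − 230 = 44° (|Δh| ≤ 180, already the shorter path).
H = 230 + 0.12 × (44) = 235.28 → 235°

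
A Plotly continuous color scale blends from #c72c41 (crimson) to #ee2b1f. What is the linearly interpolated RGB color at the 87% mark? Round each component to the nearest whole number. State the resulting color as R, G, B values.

(233, 43, 35)

#c72c41 → (199, 44, 65); #ee2b1f → (238, 43, 31).
87% corresponds to t = 0.87.
R = 199 + 0.87 × (238 − 199) = 199 + 0.87 × 39 = 232.93 → 233
G = 44 + 0.87 × (43 − 44) = 44 + 0.87 × -1 = 43.13 → 43
B = 65 + 0.87 × (31 − 65) = 65 + 0.87 × -34 = 35.42 → 35
So the blended color is (233, 43, 35), about #e92b23.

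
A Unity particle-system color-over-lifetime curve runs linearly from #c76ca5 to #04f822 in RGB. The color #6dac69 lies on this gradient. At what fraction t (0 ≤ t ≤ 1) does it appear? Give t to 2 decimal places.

Invert the lerp on the R channel (largest span, 195): t = (109 − 199) / (4 − 199) = -90/-195 = 0.46154.
Check on G: (172 − 108)/(248 − 108) = 0.4571 ✓

0.46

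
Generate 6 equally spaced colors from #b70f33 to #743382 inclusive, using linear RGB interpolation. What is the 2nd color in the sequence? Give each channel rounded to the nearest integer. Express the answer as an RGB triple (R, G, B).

(170, 22, 67)

With 6 swatches and endpoints inclusive, swatch 2 sits at t = (2 − 1)/(6 − 1) = 1/5 ≈ 0.2.
#b70f33 → (183, 15, 51); #743382 → (116, 51, 130).
R = 183 + 0.2 × (116 − 183) = 169.6 → 170
G = 15 + 0.2 × (51 − 15) = 22.2 → 22
B = 51 + 0.2 × (130 − 51) = 66.8 → 67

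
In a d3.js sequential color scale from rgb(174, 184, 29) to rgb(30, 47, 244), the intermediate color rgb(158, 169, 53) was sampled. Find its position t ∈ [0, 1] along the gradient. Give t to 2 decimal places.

Invert the lerp on the B channel (largest span, 215): t = (53 − 29) / (244 − 29) = 24/215 = 0.11163.
Check on R: (158 − 174)/(30 − 174) = 0.1111 ✓

0.11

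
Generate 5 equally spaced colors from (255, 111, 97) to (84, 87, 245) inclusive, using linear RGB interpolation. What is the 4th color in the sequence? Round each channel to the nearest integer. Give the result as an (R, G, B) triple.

(127, 93, 208)

With 5 swatches and endpoints inclusive, swatch 4 sits at t = (4 − 1)/(5 − 1) = 3/4 ≈ 0.75.
R = 255 + 0.75 × (84 − 255) = 126.75 → 127
G = 111 + 0.75 × (87 − 111) = 93 → 93
B = 97 + 0.75 × (245 − 97) = 208 → 208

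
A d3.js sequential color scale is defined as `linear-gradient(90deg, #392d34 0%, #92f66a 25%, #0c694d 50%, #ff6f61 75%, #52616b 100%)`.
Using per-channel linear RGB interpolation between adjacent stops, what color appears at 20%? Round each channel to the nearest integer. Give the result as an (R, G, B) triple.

20% lies between the 0% and 25% stops, so the local fraction is t = (20 − 0)/(25 − 0) = 20/25 ≈ 0.8.
#392d34 → (57, 45, 52); #92f66a → (146, 246, 106).
R = 57 + 0.8 × (146 − 57) = 128.2 → 128
G = 45 + 0.8 × (246 − 45) = 205.8 → 206
B = 52 + 0.8 × (106 − 52) = 95.2 → 95

(128, 206, 95)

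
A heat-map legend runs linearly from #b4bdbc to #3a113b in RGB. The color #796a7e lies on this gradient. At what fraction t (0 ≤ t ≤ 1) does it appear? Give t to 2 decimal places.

Invert the lerp on the G channel (largest span, 172): t = (106 − 189) / (17 − 189) = -83/-172 = 0.48256.
Check on R: (121 − 180)/(58 − 180) = 0.4836 ✓

0.48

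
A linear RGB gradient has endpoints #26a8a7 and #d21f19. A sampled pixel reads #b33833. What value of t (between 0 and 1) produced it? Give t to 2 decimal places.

0.82

Invert the lerp on the R channel (largest span, 172): t = (179 − 38) / (210 − 38) = 141/172 = 0.81977.
Check on G: (56 − 168)/(31 − 168) = 0.8175 ✓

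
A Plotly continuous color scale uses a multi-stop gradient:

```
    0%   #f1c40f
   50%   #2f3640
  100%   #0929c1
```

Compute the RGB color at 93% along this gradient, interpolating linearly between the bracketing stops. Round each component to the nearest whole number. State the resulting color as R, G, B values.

(14, 43, 175)

93% lies between the 50% and 100% stops, so the local fraction is t = (93 − 50)/(100 − 50) = 43/50 ≈ 0.86.
#2f3640 → (47, 54, 64); #0929c1 → (9, 41, 193).
R = 47 + 0.86 × (9 − 47) = 14.32 → 14
G = 54 + 0.86 × (41 − 54) = 42.82 → 43
B = 64 + 0.86 × (193 − 64) = 174.94 → 175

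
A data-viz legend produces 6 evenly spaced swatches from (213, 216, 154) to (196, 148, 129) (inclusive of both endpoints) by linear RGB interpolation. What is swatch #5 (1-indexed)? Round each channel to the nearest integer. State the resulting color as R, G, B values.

With 6 swatches and endpoints inclusive, swatch 5 sits at t = (5 − 1)/(6 − 1) = 4/5 ≈ 0.8.
R = 213 + 0.8 × (196 − 213) = 199.4 → 199
G = 216 + 0.8 × (148 − 216) = 161.6 → 162
B = 154 + 0.8 × (129 − 154) = 134 → 134

(199, 162, 134)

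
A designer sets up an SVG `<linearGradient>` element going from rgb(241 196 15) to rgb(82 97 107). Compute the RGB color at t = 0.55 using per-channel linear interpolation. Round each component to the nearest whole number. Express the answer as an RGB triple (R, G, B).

R = 241 + 0.55 × (82 − 241) = 241 + 0.55 × -159 = 153.55 → 154
G = 196 + 0.55 × (97 − 196) = 196 + 0.55 × -99 = 141.55 → 142
B = 15 + 0.55 × (107 − 15) = 15 + 0.55 × 92 = 65.6 → 66

(154, 142, 66)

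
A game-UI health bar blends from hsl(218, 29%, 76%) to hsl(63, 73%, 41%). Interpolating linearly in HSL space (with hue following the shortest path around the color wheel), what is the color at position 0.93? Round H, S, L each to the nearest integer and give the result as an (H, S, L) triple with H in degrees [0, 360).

Hue arc: Δh = 63 − 218 = -155° (|Δh| ≤ 180, already the shorter path).
H = 218 + 0.93 × (-155) = 73.85 → 74°
S = 29 + 0.93 × (73 − 29) = 69.92 → 70%
L = 76 + 0.93 × (41 − 76) = 43.45 → 43%

(74, 70, 43)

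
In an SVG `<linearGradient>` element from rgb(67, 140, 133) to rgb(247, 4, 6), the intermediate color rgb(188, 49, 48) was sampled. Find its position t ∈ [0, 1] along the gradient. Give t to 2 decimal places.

Invert the lerp on the R channel (largest span, 180): t = (188 − 67) / (247 − 67) = 121/180 = 0.67222.
Check on G: (49 − 140)/(4 − 140) = 0.6691 ✓

0.67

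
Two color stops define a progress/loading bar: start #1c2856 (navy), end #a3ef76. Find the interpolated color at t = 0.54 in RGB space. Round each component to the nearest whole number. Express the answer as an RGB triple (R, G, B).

(101, 147, 103)

#1c2856 → (28, 40, 86); #a3ef76 → (163, 239, 118).
R = 28 + 0.54 × (163 − 28) = 28 + 0.54 × 135 = 100.9 → 101
G = 40 + 0.54 × (239 − 40) = 40 + 0.54 × 199 = 147.46 → 147
B = 86 + 0.54 × (118 − 86) = 86 + 0.54 × 32 = 103.28 → 103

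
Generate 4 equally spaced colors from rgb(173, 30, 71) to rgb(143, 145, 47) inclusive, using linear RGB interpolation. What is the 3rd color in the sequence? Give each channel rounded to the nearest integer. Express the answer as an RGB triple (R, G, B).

(153, 107, 55)

With 4 swatches and endpoints inclusive, swatch 3 sits at t = (3 − 1)/(4 − 1) = 2/3 ≈ 0.6667.
R = 173 + 0.6667 × (143 − 173) = 152.999 → 153
G = 30 + 0.6667 × (145 − 30) = 106.67 → 107
B = 71 + 0.6667 × (47 − 71) = 54.999 → 55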